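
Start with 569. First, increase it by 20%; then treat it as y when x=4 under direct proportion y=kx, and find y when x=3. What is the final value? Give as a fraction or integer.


Start with 569.
Step 1: Increase by 20%: 569 * 120/100 = 3414/5
Step 2: Direct prop: k = (3414/5)/4; new y = k*3 = 3414/5*3/4 = 5121/10
Final result = 5121/10

5121/10


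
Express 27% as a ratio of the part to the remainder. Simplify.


Part = 27%, Remainder = 73%
Ratio = 27:73
GCD(27, 73) = 1
Simplify: 27:73 = 27:73

27:73


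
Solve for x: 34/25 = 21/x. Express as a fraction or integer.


Setting up: 34/25 = 21/x
Cross multiply: 34 * x = 25 * 21
34x = 525
x = 525/34
x = 525/34

525/34


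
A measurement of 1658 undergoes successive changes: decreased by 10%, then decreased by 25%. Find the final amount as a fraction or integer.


Start: 1658
Step 1: decrease by 10% => multiply by 90/100
  1658 * 90/100 = 7461/5
Step 2: decrease by 25% => multiply by 75/100
  7461/5 * 75/100 = 22383/20
Final value = 22383/20

22383/20


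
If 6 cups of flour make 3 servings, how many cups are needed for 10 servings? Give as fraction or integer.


Original: 6 cups for 3 servings
Target servings = 10
Scaling factor = 10/3
New amount = 6 * 10/3
= 60/3
= 20 cups

20


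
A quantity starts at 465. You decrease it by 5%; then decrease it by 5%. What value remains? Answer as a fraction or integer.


Start with 465.
Step 1: Decrease by 5%: 465 * 95/100 = 1767/4
Step 2: Decrease by 5%: 1767/4 * 95/100 = 33573/80
Final result = 33573/80

33573/80


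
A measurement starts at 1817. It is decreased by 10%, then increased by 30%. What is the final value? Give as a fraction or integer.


Start: 1817
Step 1: decrease by 10% => multiply by 90/100
  1817 * 90/100 = 16353/10
Step 2: increase by 30% => multiply by 130/100
  16353/10 * 130/100 = 212589/100
Final value = 212589/100

212589/100


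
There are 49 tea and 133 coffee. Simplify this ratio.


Find GCD(49, 133)
GCD = 7
Divide both by 7: 49/7 = 7, 133/7 = 19
Simplified ratio = 7:19

7:19


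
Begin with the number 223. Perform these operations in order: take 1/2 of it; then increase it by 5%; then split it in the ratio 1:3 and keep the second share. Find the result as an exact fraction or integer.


Start with 223.
Step 1: Take 1/2: 223 * 1/2 = 223/2
Step 2: Increase by 5%: 223/2 * 105/100 = 4683/40
Step 3: Split 1:3, second share = 4683/40 * 3/4 = 14049/160
Final result = 14049/160

14049/160


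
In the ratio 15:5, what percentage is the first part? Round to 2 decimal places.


Total parts = 15 + 5 = 20
First part fraction = 15/20
Percentage = (15/20) * 100
= 0.75 * 100
= 75.00%

75.00


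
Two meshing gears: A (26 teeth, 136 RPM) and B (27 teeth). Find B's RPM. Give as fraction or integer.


Gear ratio: teeth_A * RPM_A = teeth_B * RPM_B
26 * 136 = 27 * RPM_B
3536 = 27 * RPM_B
RPM_B = 3536 / 27
RPM_B = 3536/27

3536/27


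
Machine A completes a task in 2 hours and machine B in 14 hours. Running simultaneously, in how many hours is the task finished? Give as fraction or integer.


Rate of A = 1/2 job per hour
Rate of B = 1/14 job per hour
Combined rate = 1/2 + 1/14
Find common denominator: (14 + 2)/(2*14) = 16/28
Combined rate = 4/7 job per hour
Time together = 1 / (4/7) = 7/4 hours

7/4


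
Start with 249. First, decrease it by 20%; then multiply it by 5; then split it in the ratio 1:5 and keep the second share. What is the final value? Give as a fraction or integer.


Start with 249.
Step 1: Decrease by 20%: 249 * 80/100 = 996/5
Step 2: Multiply by 5: 996/5 * 5 = 996
Step 3: Split 1:5, second share = 996 * 5/6 = 830
Final result = 830

830


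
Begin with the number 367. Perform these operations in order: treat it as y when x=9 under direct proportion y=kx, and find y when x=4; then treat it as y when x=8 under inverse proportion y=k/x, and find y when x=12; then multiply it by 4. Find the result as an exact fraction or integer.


Start with 367.
Step 1: Direct prop: k = (367)/9; new y = k*4 = 367*4/9 = 1468/9
Step 2: Inverse prop: k = (1468/9)*8; new y = k/12 = 1468/9*8/12 = 2936/27
Step 3: Multiply by 4: 2936/27 * 4 = 11744/27
Final result = 11744/27

11744/27


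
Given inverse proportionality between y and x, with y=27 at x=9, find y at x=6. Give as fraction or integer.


Inverse proportion: y = k/x
Find k: k = 9 * 27 = 243
Compute y at x=6: y = 243/6
y = 81/2

81/2


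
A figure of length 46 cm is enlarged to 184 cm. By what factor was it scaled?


Original length = 46 cm
Scaled length = 184 cm
Scale factor = 184 / 46
= 4

4


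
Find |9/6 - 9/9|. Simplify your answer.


Simplify: 9/6 = 3/2 and 9/9 = 1
Find common denominator: LCD = 2
Convert: 3/2 and 2/2
Difference = |3 - 2|/2 = 1/2
Simplified = 1/2

1/2


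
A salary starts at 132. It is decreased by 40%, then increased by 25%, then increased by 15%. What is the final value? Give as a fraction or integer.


Start: 132
Step 1: decrease by 40% => multiply by 60/100
  132 * 60/100 = 396/5
Step 2: increase by 25% => multiply by 125/100
  396/5 * 125/100 = 99
Step 3: increase by 15% => multiply by 115/100
  99 * 115/100 = 2277/20
Final value = 2277/20

2277/20


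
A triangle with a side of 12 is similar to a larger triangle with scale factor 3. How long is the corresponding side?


Similar triangles have proportional sides
Scale factor = 3
Smaller side = 12
Corresponding larger side = 12 * 3
= 36

36


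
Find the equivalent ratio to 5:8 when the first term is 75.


Original ratio: 5:8
First term target: 75
Scale factor = 75 / 5 = 15
Multiply second term: 8 * 15 = 120
Equivalent ratio = 75:120

75:120


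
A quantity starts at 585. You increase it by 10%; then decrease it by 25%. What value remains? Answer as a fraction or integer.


Start with 585.
Step 1: Increase by 10%: 585 * 110/100 = 1287/2
Step 2: Decrease by 25%: 1287/2 * 75/100 = 3861/8
Final result = 3861/8

3861/8


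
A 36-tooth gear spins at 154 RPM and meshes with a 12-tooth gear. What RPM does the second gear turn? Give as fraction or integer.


Gear ratio: teeth_A * RPM_A = teeth_B * RPM_B
36 * 154 = 12 * RPM_B
5544 = 12 * RPM_B
RPM_B = 5544 / 12
RPM_B = 462

462


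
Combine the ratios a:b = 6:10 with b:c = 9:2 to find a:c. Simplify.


Given a:b = 6:10 and b:c = 9:2
Make b consistent. Multiply first ratio by 9: a:b = 54:90
Multiply second ratio by 10: b:c = 90:20
Now b = 90 in both, so a:b:c = 54:90:20
Therefore a:c = 54:20
Simplify by GCD: a:c = 27:10

27:10


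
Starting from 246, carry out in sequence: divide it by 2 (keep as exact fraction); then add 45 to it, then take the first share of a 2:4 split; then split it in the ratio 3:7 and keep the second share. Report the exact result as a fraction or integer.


Start with 246.
Step 1: Divide by 2: 246 / 2 = 123
Step 2: Add 45: 123+45=168; split 2:4 first = 168*2/6 = 56
Step 3: Split 3:7, second share = 56 * 7/10 = 196/5
Final result = 196/5

196/5


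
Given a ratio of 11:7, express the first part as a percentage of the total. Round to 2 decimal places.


Total parts = 11 + 7 = 18
First part fraction = 11/18
Percentage = (11/18) * 100
= 0.611111 * 100
= 61.11%

61.11


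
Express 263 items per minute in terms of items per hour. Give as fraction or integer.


Converting from per minute to per hour
Rate = 263 items per minute
Multiply by 60: 263 * 60
= 15780 items per hour

15780


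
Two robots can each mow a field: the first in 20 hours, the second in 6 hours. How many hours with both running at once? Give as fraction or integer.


Rate of A = 1/20 job per hour
Rate of B = 1/6 job per hour
Combined rate = 1/20 + 1/6
Find common denominator: (6 + 20)/(20*6) = 26/120
Combined rate = 13/60 job per hour
Time together = 1 / (13/60) = 60/13 hours

60/13


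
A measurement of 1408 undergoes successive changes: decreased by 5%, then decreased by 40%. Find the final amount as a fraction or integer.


Start: 1408
Step 1: decrease by 5% => multiply by 95/100
  1408 * 95/100 = 6688/5
Step 2: decrease by 40% => multiply by 60/100
  6688/5 * 60/100 = 20064/25
Final value = 20064/25

20064/25


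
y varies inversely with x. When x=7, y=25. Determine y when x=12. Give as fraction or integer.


Inverse proportion: y = k/x
Find k: k = 7 * 25 = 175
Compute y at x=12: y = 175/12
y = 175/12

175/12


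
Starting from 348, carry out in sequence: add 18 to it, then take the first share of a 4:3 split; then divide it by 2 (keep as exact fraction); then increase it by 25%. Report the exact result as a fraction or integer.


Start with 348.
Step 1: Add 18: 348+18=366; split 4:3 first = 366*4/7 = 1464/7
Step 2: Divide by 2: 1464/7 / 2 = 732/7
Step 3: Increase by 25%: 732/7 * 125/100 = 915/7
Final result = 915/7

915/7


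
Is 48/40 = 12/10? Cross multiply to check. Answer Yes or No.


Cross multiply to check 48/40 = 12/10
Left cross product: 48 * 10 = 480
Right cross product: 40 * 12 = 480
480 = 480
Equal, so proportions match => Yes

Yes


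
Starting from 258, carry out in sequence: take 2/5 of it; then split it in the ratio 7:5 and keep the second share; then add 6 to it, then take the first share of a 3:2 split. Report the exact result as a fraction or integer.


Start with 258.
Step 1: Take 2/5: 258 * 2/5 = 516/5
Step 2: Split 7:5, second share = 516/5 * 5/12 = 43
Step 3: Add 6: 43+6=49; split 3:2 first = 49*3/5 = 147/5
Final result = 147/5

147/5


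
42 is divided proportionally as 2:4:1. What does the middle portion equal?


Ratio = 2:4:1
Total parts = 2 + 4 + 1 = 7
Value per part = 42 / 7 = 6
First share = 2 * 6 = 12
Middle share = 4 * 6 = 24
Third share = 1 * 6 = 6

24


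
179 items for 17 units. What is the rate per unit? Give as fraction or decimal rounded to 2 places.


Total items = 179
Number of units = 17
Unit rate = 179 / 17
= 10.53 items per unit

10.53


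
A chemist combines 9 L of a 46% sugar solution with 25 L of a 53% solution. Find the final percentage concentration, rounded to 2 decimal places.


Solute in mixture 1 = 46% of 9 L = 9*46/100 = 207/50 L
Solute in mixture 2 = 53% of 25 L = 25*53/100 = 53/4 L
Total solute = 207/50 + 53/4 = 1739/100 L
Total volume = 9 + 25 = 34 L
Final concentration = 1739/100/34 * 100 = 51.15%

51.15


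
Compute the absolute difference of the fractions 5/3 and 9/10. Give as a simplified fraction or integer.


Simplify: 5/3 = 5/3 and 9/10 = 9/10
Find common denominator: LCD = 30
Convert: 50/30 and 27/30
Difference = |50 - 27|/30 = 23/30
Simplified = 23/30

23/30


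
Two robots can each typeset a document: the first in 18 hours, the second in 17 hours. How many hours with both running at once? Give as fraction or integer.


Rate of A = 1/18 job per hour
Rate of B = 1/17 job per hour
Combined rate = 1/18 + 1/17
Find common denominator: (17 + 18)/(18*17) = 35/306
Combined rate = 35/306 job per hour
Time together = 1 / (35/306) = 306/35 hours

306/35


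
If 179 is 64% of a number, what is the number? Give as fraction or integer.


Given: 179 is 64% of the whole
Set up: 179 = 64/100 * whole
whole = 179 * 100 / 64
whole = 17900 / 64
whole = 4475/16

4475/16


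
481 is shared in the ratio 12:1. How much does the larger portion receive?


Total parts = 12 + 1 = 13
Value per part = 481 / 13 = 37
First share = 12 * 37 = 444
Second share = 1 * 37 = 37
Larger share = 444

444


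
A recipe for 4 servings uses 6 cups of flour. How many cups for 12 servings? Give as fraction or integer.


Original: 6 cups for 4 servings
Target servings = 12
Scaling factor = 12/4
New amount = 6 * 12/4
= 72/4
= 18 cups

18


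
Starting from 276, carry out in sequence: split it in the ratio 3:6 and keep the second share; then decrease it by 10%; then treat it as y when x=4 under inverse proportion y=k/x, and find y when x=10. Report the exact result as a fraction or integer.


Start with 276.
Step 1: Split 3:6, second share = 276 * 6/9 = 184
Step 2: Decrease by 10%: 184 * 90/100 = 828/5
Step 3: Inverse prop: k = (828/5)*4; new y = k/10 = 828/5*4/10 = 1656/25
Final result = 1656/25

1656/25


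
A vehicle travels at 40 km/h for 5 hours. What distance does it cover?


Using distance = speed * time
Speed = 40 km/h
Time = 5 hours
Distance = 40 * 5
= 200 km

200


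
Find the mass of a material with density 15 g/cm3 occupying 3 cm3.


Using mass = density * volume
Density = 15 g/cm3
Volume = 3 cm3
Mass = 15 * 3
= 45 g

45


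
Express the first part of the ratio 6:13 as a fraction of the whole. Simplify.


Total parts = 6 + 13 = 19
First part fraction = 6/19
Simplify: 6/19 = 6/19

6/19


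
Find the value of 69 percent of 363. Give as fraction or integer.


Compute 69% of 363
Convert percentage: 69% = 69/100
Multiply: 363 * 69/100
= 25047/100
= 25047/100

25047/100


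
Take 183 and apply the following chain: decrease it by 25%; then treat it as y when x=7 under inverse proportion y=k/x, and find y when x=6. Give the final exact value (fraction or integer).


Start with 183.
Step 1: Decrease by 25%: 183 * 75/100 = 549/4
Step 2: Inverse prop: k = (549/4)*7; new y = k/6 = 549/4*7/6 = 1281/8
Final result = 1281/8

1281/8


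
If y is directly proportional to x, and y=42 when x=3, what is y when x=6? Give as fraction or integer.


Direct proportion: y = kx
Find k: k = 42/3 = 14
Compute y at x=6: y = 14 * 6
y = 84

84


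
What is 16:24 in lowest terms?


Find GCD(16, 24)
GCD = 8
Divide both by 8: 16/8 = 2, 24/8 = 3
Simplified ratio = 2:3

2:3


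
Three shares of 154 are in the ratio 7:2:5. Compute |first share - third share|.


Total parts = 7 + 2 + 5 = 14
Value per part = 154 / 14 = 11
Shares: 7*11=77, 2*11=22, 5*11=55
First share = 77, third share = 55
Difference = |77 - 55| = 22

22


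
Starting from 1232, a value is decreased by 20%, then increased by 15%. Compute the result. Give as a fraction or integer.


Start: 1232
Step 1: decrease by 20% => multiply by 80/100
  1232 * 80/100 = 4928/5
Step 2: increase by 15% => multiply by 115/100
  4928/5 * 115/100 = 28336/25
Final value = 28336/25

28336/25


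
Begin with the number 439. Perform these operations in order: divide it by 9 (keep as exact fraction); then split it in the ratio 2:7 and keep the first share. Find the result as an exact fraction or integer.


Start with 439.
Step 1: Divide by 9: 439 / 9 = 439/9
Step 2: Split 2:7, first share = 439/9 * 2/9 = 878/81
Final result = 878/81

878/81


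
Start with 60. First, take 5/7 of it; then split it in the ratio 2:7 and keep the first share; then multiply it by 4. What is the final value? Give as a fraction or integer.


Start with 60.
Step 1: Take 5/7: 60 * 5/7 = 300/7
Step 2: Split 2:7, first share = 300/7 * 2/9 = 200/21
Step 3: Multiply by 4: 200/21 * 4 = 800/21
Final result = 800/21

800/21


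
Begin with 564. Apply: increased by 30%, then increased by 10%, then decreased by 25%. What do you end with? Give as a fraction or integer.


Start: 564
Step 1: increase by 30% => multiply by 130/100
  564 * 130/100 = 3666/5
Step 2: increase by 10% => multiply by 110/100
  3666/5 * 110/100 = 20163/25
Step 3: decrease by 25% => multiply by 75/100
  20163/25 * 75/100 = 60489/100
Final value = 60489/100

60489/100


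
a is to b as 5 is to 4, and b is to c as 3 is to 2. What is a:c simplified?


Given a:b = 5:4 and b:c = 3:2
Make b consistent. Multiply first ratio by 3: a:b = 15:12
Multiply second ratio by 4: b:c = 12:8
Now b = 12 in both, so a:b:c = 15:12:8
Therefore a:c = 15:8
Simplify by GCD: a:c = 15:8

15:8


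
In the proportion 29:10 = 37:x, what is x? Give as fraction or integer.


Setting up: 29/10 = 37/x
Cross multiply: 29 * x = 10 * 37
29x = 370
x = 370/29
x = 370/29

370/29


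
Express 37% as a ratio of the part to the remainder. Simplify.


Part = 37%, Remainder = 63%
Ratio = 37:63
GCD(37, 63) = 1
Simplify: 37:63 = 37:63

37:63


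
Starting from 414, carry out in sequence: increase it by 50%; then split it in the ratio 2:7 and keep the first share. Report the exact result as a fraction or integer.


Start with 414.
Step 1: Increase by 50%: 414 * 150/100 = 621
Step 2: Split 2:7, first share = 621 * 2/9 = 138
Final result = 138

138


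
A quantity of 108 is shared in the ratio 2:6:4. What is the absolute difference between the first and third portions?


Total parts = 2 + 6 + 4 = 12
Value per part = 108 / 12 = 9
Shares: 2*9=18, 6*9=54, 4*9=36
First share = 18, third share = 36
Difference = |18 - 36| = 18

18


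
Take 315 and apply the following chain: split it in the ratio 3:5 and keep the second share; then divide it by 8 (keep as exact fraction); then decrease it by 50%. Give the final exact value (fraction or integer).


Start with 315.
Step 1: Split 3:5, second share = 315 * 5/8 = 1575/8
Step 2: Divide by 8: 1575/8 / 8 = 1575/64
Step 3: Decrease by 50%: 1575/64 * 50/100 = 1575/128
Final result = 1575/128

1575/128


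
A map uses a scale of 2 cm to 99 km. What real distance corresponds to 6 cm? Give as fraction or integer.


Map scale: 2 cm = 99 km
Measured distance on map = 6 cm
Set up proportion: 6 * 99 / 2
= 594 / 2
= 297 km

297


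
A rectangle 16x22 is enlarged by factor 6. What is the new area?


Original dimensions: 16 x 22
Enlargement factor = 6
New width = 16 * 6 = 96
New height = 22 * 6 = 132
New area = 96 * 132 = 12672

12672


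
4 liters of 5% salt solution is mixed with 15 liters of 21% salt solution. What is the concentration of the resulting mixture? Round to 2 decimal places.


Solute in mixture 1 = 5% of 4 L = 4*5/100 = 1/5 L
Solute in mixture 2 = 21% of 15 L = 15*21/100 = 63/20 L
Total solute = 1/5 + 63/20 = 67/20 L
Total volume = 4 + 15 = 19 L
Final concentration = 67/20/19 * 100 = 17.63%

17.63


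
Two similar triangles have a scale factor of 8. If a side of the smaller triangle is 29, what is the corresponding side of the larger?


Similar triangles have proportional sides
Scale factor = 8
Smaller side = 29
Corresponding larger side = 29 * 8
= 232

232


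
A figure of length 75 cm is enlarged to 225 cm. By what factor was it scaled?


Original length = 75 cm
Scaled length = 225 cm
Scale factor = 225 / 75
= 3

3


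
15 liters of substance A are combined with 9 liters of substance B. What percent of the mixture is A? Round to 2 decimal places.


Volume of A = 15 L
Volume of B = 9 L
Total volume = 15 + 9 = 24 L
Percentage of A = (15/24) * 100
= 62.50%

62.50


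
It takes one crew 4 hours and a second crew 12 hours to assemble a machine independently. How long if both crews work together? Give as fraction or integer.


Rate of A = 1/4 job per hour
Rate of B = 1/12 job per hour
Combined rate = 1/4 + 1/12
Find common denominator: (12 + 4)/(4*12) = 16/48
Combined rate = 1/3 job per hour
Time together = 1 / (1/3) = 3 hours

3


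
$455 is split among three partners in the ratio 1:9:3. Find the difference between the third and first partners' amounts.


Total parts = 1 + 9 + 3 = 13
Value per part = 455 / 13 = 35
Shares: 1*35=35, 9*35=315, 3*35=105
Third share = 105, first share = 35
Difference = |105 - 35| = 70

70


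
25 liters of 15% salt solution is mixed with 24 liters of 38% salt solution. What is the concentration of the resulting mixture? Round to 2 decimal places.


Solute in mixture 1 = 15% of 25 L = 25*15/100 = 15/4 L
Solute in mixture 2 = 38% of 24 L = 24*38/100 = 228/25 L
Total solute = 15/4 + 228/25 = 1287/100 L
Total volume = 25 + 24 = 49 L
Final concentration = 1287/100/49 * 100 = 26.27%

26.27


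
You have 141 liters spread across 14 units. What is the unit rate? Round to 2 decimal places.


Total liters = 141
Number of units = 14
Unit rate = 141 / 14
= 10.07 liters per unit

10.07


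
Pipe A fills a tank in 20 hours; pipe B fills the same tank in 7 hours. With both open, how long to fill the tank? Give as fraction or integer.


Rate of A = 1/20 job per hour
Rate of B = 1/7 job per hour
Combined rate = 1/20 + 1/7
Find common denominator: (7 + 20)/(20*7) = 27/140
Combined rate = 27/140 job per hour
Time together = 1 / (27/140) = 140/27 hours

140/27


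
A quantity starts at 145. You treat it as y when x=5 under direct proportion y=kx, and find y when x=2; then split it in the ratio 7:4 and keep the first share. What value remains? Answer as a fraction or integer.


Start with 145.
Step 1: Direct prop: k = (145)/5; new y = k*2 = 145*2/5 = 58
Step 2: Split 7:4, first share = 58 * 7/11 = 406/11
Final result = 406/11

406/11


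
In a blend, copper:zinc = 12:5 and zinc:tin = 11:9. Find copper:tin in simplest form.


Given a:b = 12:5 and b:c = 11:9
Make b consistent. Multiply first ratio by 11: a:b = 132:55
Multiply second ratio by 5: b:c = 55:45
Now b = 55 in both, so a:b:c = 132:55:45
Therefore a:c = 132:45
Simplify by GCD: a:c = 44:15

44:15


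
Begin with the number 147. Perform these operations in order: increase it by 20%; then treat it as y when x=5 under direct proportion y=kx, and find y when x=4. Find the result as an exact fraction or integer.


Start with 147.
Step 1: Increase by 20%: 147 * 120/100 = 882/5
Step 2: Direct prop: k = (882/5)/5; new y = k*4 = 882/5*4/5 = 3528/25
Final result = 3528/25

3528/25


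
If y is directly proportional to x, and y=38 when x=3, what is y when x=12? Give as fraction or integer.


Direct proportion: y = kx
Find k: k = 38/3 = 38/3
Compute y at x=12: y = 38/3 * 12
y = 152

152


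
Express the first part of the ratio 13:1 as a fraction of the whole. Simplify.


Total parts = 13 + 1 = 14
First part fraction = 13/14
Simplify: 13/14 = 13/14

13/14


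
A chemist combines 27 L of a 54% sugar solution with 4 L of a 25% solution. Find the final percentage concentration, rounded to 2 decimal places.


Solute in mixture 1 = 54% of 27 L = 27*54/100 = 729/50 L
Solute in mixture 2 = 25% of 4 L = 4*25/100 = 1 L
Total solute = 729/50 + 1 = 779/50 L
Total volume = 27 + 4 = 31 L
Final concentration = 779/50/31 * 100 = 50.26%

50.26


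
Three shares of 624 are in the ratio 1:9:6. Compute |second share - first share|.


Total parts = 1 + 9 + 6 = 16
Value per part = 624 / 16 = 39
Shares: 1*39=39, 9*39=351, 6*39=234
Second share = 351, first share = 39
Difference = |351 - 39| = 312

312


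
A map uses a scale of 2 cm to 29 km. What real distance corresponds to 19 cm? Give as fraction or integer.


Map scale: 2 cm = 29 km
Measured distance on map = 19 cm
Set up proportion: 19 * 29 / 2
= 551 / 2
= 551/2 km

551/2


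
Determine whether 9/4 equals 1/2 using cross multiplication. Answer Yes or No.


Cross multiply to check 9/4 = 1/2
Left cross product: 9 * 2 = 18
Right cross product: 4 * 1 = 4
18 != 4
Not equal, so proportions differ => No

No


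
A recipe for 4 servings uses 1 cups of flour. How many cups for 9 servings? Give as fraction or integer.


Original: 1 cups for 4 servings
Target servings = 9
Scaling factor = 9/4
New amount = 1 * 9/4
= 9/4
= 9/4 cups

9/4


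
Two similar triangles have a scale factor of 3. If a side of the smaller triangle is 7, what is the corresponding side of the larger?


Similar triangles have proportional sides
Scale factor = 3
Smaller side = 7
Corresponding larger side = 7 * 3
= 21

21


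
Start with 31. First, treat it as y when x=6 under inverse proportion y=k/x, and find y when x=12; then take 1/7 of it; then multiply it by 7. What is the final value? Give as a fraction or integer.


Start with 31.
Step 1: Inverse prop: k = (31)*6; new y = k/12 = 31*6/12 = 31/2
Step 2: Take 1/7: 31/2 * 1/7 = 31/14
Step 3: Multiply by 7: 31/14 * 7 = 31/2
Final result = 31/2

31/2


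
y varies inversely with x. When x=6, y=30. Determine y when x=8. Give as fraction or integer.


Inverse proportion: y = k/x
Find k: k = 6 * 30 = 180
Compute y at x=8: y = 180/8
y = 45/2

45/2


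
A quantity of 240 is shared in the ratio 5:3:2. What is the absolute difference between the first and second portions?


Total parts = 5 + 3 + 2 = 10
Value per part = 240 / 10 = 24
Shares: 5*24=120, 3*24=72, 2*24=48
First share = 120, second share = 72
Difference = |120 - 72| = 48

48


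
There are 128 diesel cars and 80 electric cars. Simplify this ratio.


Find GCD(128, 80)
GCD = 16
Divide both by 16: 128/16 = 8, 80/16 = 5
Simplified ratio = 8:5

8:5


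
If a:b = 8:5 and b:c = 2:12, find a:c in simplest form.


Given a:b = 8:5 and b:c = 2:12
Make b consistent. Multiply first ratio by 2: a:b = 16:10
Multiply second ratio by 5: b:c = 10:60
Now b = 10 in both, so a:b:c = 16:10:60
Therefore a:c = 16:60
Simplify by GCD: a:c = 4:15

4:15


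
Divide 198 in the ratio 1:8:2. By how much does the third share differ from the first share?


Total parts = 1 + 8 + 2 = 11
Value per part = 198 / 11 = 18
Shares: 1*18=18, 8*18=144, 2*18=36
Third share = 36, first share = 18
Difference = |36 - 18| = 18

18


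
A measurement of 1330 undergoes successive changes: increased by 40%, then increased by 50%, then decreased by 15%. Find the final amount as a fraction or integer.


Start: 1330
Step 1: increase by 40% => multiply by 140/100
  1330 * 140/100 = 1862
Step 2: increase by 50% => multiply by 150/100
  1862 * 150/100 = 2793
Step 3: decrease by 15% => multiply by 85/100
  2793 * 85/100 = 47481/20
Final value = 47481/20

47481/20


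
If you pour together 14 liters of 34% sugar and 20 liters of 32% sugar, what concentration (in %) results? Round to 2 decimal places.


Solute in mixture 1 = 34% of 14 L = 14*34/100 = 119/25 L
Solute in mixture 2 = 32% of 20 L = 20*32/100 = 32/5 L
Total solute = 119/25 + 32/5 = 279/25 L
Total volume = 14 + 20 = 34 L
Final concentration = 279/25/34 * 100 = 32.82%

32.82


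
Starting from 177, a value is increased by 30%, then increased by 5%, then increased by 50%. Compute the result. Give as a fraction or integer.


Start: 177
Step 1: increase by 30% => multiply by 130/100
  177 * 130/100 = 2301/10
Step 2: increase by 5% => multiply by 105/100
  2301/10 * 105/100 = 48321/200
Step 3: increase by 50% => multiply by 150/100
  48321/200 * 150/100 = 144963/400
Final value = 144963/400

144963/400


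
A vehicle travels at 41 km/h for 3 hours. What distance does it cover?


Using distance = speed * time
Speed = 41 km/h
Time = 3 hours
Distance = 41 * 3
= 123 km

123


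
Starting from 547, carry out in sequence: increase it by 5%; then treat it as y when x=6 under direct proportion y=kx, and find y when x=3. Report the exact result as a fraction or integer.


Start with 547.
Step 1: Increase by 5%: 547 * 105/100 = 11487/20
Step 2: Direct prop: k = (11487/20)/6; new y = k*3 = 11487/20*3/6 = 11487/40
Final result = 11487/40

11487/40


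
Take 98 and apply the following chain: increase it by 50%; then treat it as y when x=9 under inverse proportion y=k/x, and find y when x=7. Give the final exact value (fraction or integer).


Start with 98.
Step 1: Increase by 50%: 98 * 150/100 = 147
Step 2: Inverse prop: k = (147)*9; new y = k/7 = 147*9/7 = 189
Final result = 189

189


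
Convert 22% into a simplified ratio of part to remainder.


Part = 22%, Remainder = 78%
Ratio = 22:78
GCD(22, 78) = 2
Simplify: 11:39 = 11:39

11:39


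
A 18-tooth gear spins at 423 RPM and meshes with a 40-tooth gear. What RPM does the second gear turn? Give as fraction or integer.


Gear ratio: teeth_A * RPM_A = teeth_B * RPM_B
18 * 423 = 40 * RPM_B
7614 = 40 * RPM_B
RPM_B = 7614 / 40
RPM_B = 3807/20

3807/20


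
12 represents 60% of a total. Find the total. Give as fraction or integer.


Given: 12 is 60% of the whole
Set up: 12 = 60/100 * whole
whole = 12 * 100 / 60
whole = 1200 / 60
whole = 20

20


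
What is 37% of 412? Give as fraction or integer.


Compute 37% of 412
Convert percentage: 37% = 37/100
Multiply: 412 * 37/100
= 15244/100
= 3811/25

3811/25


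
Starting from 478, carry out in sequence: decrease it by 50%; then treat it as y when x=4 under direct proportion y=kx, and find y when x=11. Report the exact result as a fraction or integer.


Start with 478.
Step 1: Decrease by 50%: 478 * 50/100 = 239
Step 2: Direct prop: k = (239)/4; new y = k*11 = 239*11/4 = 2629/4
Final result = 2629/4

2629/4


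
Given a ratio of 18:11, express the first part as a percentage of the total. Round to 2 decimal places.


Total parts = 18 + 11 = 29
First part fraction = 18/29
Percentage = (18/29) * 100
= 0.62069 * 100
= 62.07%

62.07


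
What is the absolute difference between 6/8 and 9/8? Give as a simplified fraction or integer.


Simplify: 6/8 = 3/4 and 9/8 = 9/8
Find common denominator: LCD = 8
Convert: 6/8 and 9/8
Difference = |6 - 9|/8 = 3/8
Simplified = 3/8

3/8


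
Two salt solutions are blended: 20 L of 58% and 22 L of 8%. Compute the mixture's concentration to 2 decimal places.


Solute in mixture 1 = 58% of 20 L = 20*58/100 = 58/5 L
Solute in mixture 2 = 8% of 22 L = 22*8/100 = 44/25 L
Total solute = 58/5 + 44/25 = 334/25 L
Total volume = 20 + 22 = 42 L
Final concentration = 334/25/42 * 100 = 31.81%

31.81


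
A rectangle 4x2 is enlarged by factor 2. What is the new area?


Original dimensions: 4 x 2
Enlargement factor = 2
New width = 4 * 2 = 8
New height = 2 * 2 = 4
New area = 8 * 4 = 32

32


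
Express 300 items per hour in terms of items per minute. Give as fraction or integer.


Converting from per hour to per minute
Rate = 300 items per hour
Divide by 60: 300/60
= 5 items per minute

5


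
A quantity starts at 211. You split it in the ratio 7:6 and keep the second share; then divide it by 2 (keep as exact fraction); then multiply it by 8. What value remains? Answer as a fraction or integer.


Start with 211.
Step 1: Split 7:6, second share = 211 * 6/13 = 1266/13
Step 2: Divide by 2: 1266/13 / 2 = 633/13
Step 3: Multiply by 8: 633/13 * 8 = 5064/13
Final result = 5064/13

5064/13


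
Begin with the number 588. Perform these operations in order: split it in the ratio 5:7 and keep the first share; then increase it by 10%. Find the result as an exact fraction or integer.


Start with 588.
Step 1: Split 5:7, first share = 588 * 5/12 = 245
Step 2: Increase by 10%: 245 * 110/100 = 539/2
Final result = 539/2

539/2


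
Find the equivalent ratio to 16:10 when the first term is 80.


Original ratio: 16:10
First term target: 80
Scale factor = 80 / 16 = 5
Multiply second term: 10 * 5 = 50
Equivalent ratio = 80:50

80:50


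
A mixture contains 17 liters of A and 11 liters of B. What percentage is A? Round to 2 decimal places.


Volume of A = 17 L
Volume of B = 11 L
Total volume = 17 + 11 = 28 L
Percentage of A = (17/28) * 100
= 60.71%

60.71


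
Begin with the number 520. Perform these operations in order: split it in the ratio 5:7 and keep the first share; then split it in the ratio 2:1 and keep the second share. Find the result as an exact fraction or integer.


Start with 520.
Step 1: Split 5:7, first share = 520 * 5/12 = 650/3
Step 2: Split 2:1, second share = 650/3 * 1/3 = 650/9
Final result = 650/9

650/9


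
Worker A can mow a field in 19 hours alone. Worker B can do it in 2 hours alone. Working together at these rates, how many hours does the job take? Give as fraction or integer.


Rate of A = 1/19 job per hour
Rate of B = 1/2 job per hour
Combined rate = 1/19 + 1/2
Find common denominator: (2 + 19)/(19*2) = 21/38
Combined rate = 21/38 job per hour
Time together = 1 / (21/38) = 38/21 hours

38/21


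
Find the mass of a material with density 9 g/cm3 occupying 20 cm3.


Using mass = density * volume
Density = 9 g/cm3
Volume = 20 cm3
Mass = 9 * 20
= 180 g

180


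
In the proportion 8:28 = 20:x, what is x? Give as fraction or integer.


Setting up: 8/28 = 20/x
Cross multiply: 8 * x = 28 * 20
8x = 560
x = 560/8
x = 70

70


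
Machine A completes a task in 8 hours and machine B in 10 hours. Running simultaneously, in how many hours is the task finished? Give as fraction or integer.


Rate of A = 1/8 job per hour
Rate of B = 1/10 job per hour
Combined rate = 1/8 + 1/10
Find common denominator: (10 + 8)/(8*10) = 18/80
Combined rate = 9/40 job per hour
Time together = 1 / (9/40) = 40/9 hours

40/9


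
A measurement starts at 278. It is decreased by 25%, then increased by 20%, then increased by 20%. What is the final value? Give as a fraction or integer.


Start: 278
Step 1: decrease by 25% => multiply by 75/100
  278 * 75/100 = 417/2
Step 2: increase by 20% => multiply by 120/100
  417/2 * 120/100 = 1251/5
Step 3: increase by 20% => multiply by 120/100
  1251/5 * 120/100 = 7506/25
Final value = 7506/25

7506/25


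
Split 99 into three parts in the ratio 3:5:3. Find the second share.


Ratio = 3:5:3
Total parts = 3 + 5 + 3 = 11
Value per part = 99 / 11 = 9
First share = 3 * 9 = 27
Middle share = 5 * 9 = 45
Third share = 3 * 9 = 27

45


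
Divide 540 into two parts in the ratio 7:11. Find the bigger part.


Total parts = 7 + 11 = 18
Value per part = 540 / 18 = 30
First share = 7 * 30 = 210
Second share = 11 * 30 = 330
Larger share = 330

330


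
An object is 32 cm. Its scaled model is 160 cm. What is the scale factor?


Original length = 32 cm
Scaled length = 160 cm
Scale factor = 160 / 32
= 5

5


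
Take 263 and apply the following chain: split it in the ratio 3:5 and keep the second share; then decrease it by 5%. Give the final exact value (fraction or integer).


Start with 263.
Step 1: Split 3:5, second share = 263 * 5/8 = 1315/8
Step 2: Decrease by 5%: 1315/8 * 95/100 = 4997/32
Final result = 4997/32

4997/32


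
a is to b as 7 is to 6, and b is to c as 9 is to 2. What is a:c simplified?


Given a:b = 7:6 and b:c = 9:2
Make b consistent. Multiply first ratio by 9: a:b = 63:54
Multiply second ratio by 6: b:c = 54:12
Now b = 54 in both, so a:b:c = 63:54:12
Therefore a:c = 63:12
Simplify by GCD: a:c = 21:4

21:4


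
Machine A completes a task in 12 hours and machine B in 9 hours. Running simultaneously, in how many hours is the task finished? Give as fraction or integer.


Rate of A = 1/12 job per hour
Rate of B = 1/9 job per hour
Combined rate = 1/12 + 1/9
Find common denominator: (9 + 12)/(12*9) = 21/108
Combined rate = 7/36 job per hour
Time together = 1 / (7/36) = 36/7 hours

36/7


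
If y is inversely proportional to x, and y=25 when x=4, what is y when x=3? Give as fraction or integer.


Inverse proportion: y = k/x
Find k: k = 4 * 25 = 100
Compute y at x=3: y = 100/3
y = 100/3

100/3


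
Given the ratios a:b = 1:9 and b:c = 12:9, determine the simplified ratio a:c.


Given a:b = 1:9 and b:c = 12:9
Make b consistent. Multiply first ratio by 12: a:b = 12:108
Multiply second ratio by 9: b:c = 108:81
Now b = 108 in both, so a:b:c = 12:108:81
Therefore a:c = 12:81
Simplify by GCD: a:c = 4:27

4:27


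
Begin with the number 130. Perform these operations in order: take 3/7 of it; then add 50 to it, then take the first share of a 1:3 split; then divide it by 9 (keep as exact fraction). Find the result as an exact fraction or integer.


Start with 130.
Step 1: Take 3/7: 130 * 3/7 = 390/7
Step 2: Add 50: 390/7+50=740/7; split 1:3 first = 740/7*1/4 = 185/7
Step 3: Divide by 9: 185/7 / 9 = 185/63
Final result = 185/63

185/63


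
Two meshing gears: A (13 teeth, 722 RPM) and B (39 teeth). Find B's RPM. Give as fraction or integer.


Gear ratio: teeth_A * RPM_A = teeth_B * RPM_B
13 * 722 = 39 * RPM_B
9386 = 39 * RPM_B
RPM_B = 9386 / 39
RPM_B = 722/3

722/3


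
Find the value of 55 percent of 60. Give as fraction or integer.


Compute 55% of 60
Convert percentage: 55% = 55/100
Multiply: 60 * 55/100
= 3300/100
= 33

33


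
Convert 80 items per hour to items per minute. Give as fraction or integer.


Converting from per hour to per minute
Rate = 80 items per hour
Divide by 60: 80/60
= 4/3 items per minute

4/3


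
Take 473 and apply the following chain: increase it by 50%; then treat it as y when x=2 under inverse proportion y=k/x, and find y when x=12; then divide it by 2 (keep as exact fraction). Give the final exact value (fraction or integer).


Start with 473.
Step 1: Increase by 50%: 473 * 150/100 = 1419/2
Step 2: Inverse prop: k = (1419/2)*2; new y = k/12 = 1419/2*2/12 = 473/4
Step 3: Divide by 2: 473/4 / 2 = 473/8
Final result = 473/8

473/8


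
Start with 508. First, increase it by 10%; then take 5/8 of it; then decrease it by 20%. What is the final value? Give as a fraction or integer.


Start with 508.
Step 1: Increase by 10%: 508 * 110/100 = 2794/5
Step 2: Take 5/8: 2794/5 * 5/8 = 1397/4
Step 3: Decrease by 20%: 1397/4 * 80/100 = 1397/5
Final result = 1397/5

1397/5


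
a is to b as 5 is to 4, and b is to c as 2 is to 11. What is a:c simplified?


Given a:b = 5:4 and b:c = 2:11
Make b consistent. Multiply first ratio by 2: a:b = 10:8
Multiply second ratio by 4: b:c = 8:44
Now b = 8 in both, so a:b:c = 10:8:44
Therefore a:c = 10:44
Simplify by GCD: a:c = 5:22

5:22


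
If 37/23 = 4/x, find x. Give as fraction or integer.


Setting up: 37/23 = 4/x
Cross multiply: 37 * x = 23 * 4
37x = 92
x = 92/37
x = 92/37

92/37


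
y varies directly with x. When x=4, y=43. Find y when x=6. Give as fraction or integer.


Direct proportion: y = kx
Find k: k = 43/4 = 43/4
Compute y at x=6: y = 43/4 * 6
y = 129/2

129/2


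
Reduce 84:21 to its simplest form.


Find GCD(84, 21)
GCD = 21
Divide both by 21: 84/21 = 4, 21/21 = 1
Simplified ratio = 4:1

4:1


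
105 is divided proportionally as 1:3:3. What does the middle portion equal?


Ratio = 1:3:3
Total parts = 1 + 3 + 3 = 7
Value per part = 105 / 7 = 15
First share = 1 * 15 = 15
Middle share = 3 * 15 = 45
Third share = 3 * 15 = 45

45


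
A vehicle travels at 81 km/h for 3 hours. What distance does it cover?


Using distance = speed * time
Speed = 81 km/h
Time = 3 hours
Distance = 81 * 3
= 243 km

243


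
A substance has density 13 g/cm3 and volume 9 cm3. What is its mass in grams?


Using mass = density * volume
Density = 13 g/cm3
Volume = 9 cm3
Mass = 13 * 9
= 117 g

117


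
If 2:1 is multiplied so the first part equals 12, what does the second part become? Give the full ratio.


Original ratio: 2:1
First term target: 12
Scale factor = 12 / 2 = 6
Multiply second term: 1 * 6 = 6
Equivalent ratio = 12:6

12:6


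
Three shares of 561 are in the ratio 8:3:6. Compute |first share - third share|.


Total parts = 8 + 3 + 6 = 17
Value per part = 561 / 17 = 33
Shares: 8*33=264, 3*33=99, 6*33=198
First share = 264, third share = 198
Difference = |264 - 198| = 66

66


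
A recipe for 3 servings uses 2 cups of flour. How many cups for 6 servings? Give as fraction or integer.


Original: 2 cups for 3 servings
Target servings = 6
Scaling factor = 6/3
New amount = 2 * 6/3
= 12/3
= 4 cups

4


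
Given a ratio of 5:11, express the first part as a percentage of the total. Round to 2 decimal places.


Total parts = 5 + 11 = 16
First part fraction = 5/16
Percentage = (5/16) * 100
= 0.3125 * 100
= 31.25%

31.25


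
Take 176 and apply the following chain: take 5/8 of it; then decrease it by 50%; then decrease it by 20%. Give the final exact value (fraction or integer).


Start with 176.
Step 1: Take 5/8: 176 * 5/8 = 110
Step 2: Decrease by 50%: 110 * 50/100 = 55
Step 3: Decrease by 20%: 55 * 80/100 = 44
Final result = 44

44


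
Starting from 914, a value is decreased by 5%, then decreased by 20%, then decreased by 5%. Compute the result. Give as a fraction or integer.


Start: 914
Step 1: decrease by 5% => multiply by 95/100
  914 * 95/100 = 8683/10
Step 2: decrease by 20% => multiply by 80/100
  8683/10 * 80/100 = 17366/25
Step 3: decrease by 5% => multiply by 95/100
  17366/25 * 95/100 = 164977/250
Final value = 164977/250

164977/250


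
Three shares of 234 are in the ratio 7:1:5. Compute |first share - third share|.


Total parts = 7 + 1 + 5 = 13
Value per part = 234 / 13 = 18
Shares: 7*18=126, 1*18=18, 5*18=90
First share = 126, third share = 90
Difference = |126 - 90| = 36

36
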